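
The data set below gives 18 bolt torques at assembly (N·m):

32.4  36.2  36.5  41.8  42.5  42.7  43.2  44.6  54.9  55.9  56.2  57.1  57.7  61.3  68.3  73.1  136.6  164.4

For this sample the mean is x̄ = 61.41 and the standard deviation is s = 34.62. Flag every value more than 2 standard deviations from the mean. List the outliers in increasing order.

136.6, 164.4

Cutoffs at x̄ ± 2s: 61.41 ± 2·34.62 = [-7.83, 130.65].
136.6: z = 2.17, |z| > 2 → outlier.
164.4: z = 2.97, |z| > 2 → outlier.
Every other value lies within [-7.83, 130.65].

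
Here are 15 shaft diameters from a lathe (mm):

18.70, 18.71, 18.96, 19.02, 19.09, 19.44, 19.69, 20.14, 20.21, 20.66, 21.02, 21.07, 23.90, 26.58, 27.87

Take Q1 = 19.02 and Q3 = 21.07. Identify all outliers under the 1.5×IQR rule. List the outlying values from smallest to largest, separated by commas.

26.58, 27.87

IQR = Q3 − Q1 = 21.07 − 19.02 = 2.05.
Lower fence = Q1 − 1.5·IQR = 19.02 − 3.075 = 15.945.
Upper fence = Q3 + 1.5·IQR = 21.07 + 3.075 = 24.145.
26.58 > 24.145 → outlier.
27.87 > 24.145 → outlier.
All remaining values lie within [15.945, 24.145].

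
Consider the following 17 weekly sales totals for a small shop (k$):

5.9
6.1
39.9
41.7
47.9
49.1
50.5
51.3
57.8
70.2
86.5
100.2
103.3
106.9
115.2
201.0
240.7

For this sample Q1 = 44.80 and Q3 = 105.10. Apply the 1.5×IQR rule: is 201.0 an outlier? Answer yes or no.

yes

IQR = Q3 − Q1 = 105.10 − 44.80 = 60.30.
Lower fence = Q1 − 1.5·IQR = 44.80 − 90.45 = -45.65.
Upper fence = Q3 + 1.5·IQR = 105.10 + 90.45 = 195.55.
201.0 lies above the upper fence.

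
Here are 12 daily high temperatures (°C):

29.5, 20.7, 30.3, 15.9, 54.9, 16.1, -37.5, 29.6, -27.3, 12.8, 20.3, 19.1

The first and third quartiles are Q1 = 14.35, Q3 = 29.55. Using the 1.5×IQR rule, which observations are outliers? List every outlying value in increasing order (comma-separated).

-37.5, -27.3, 54.9

IQR = Q3 − Q1 = 29.55 − 14.35 = 15.20.
Lower fence = Q1 − 1.5·IQR = 14.35 − 22.80 = -8.45.
Upper fence = Q3 + 1.5·IQR = 29.55 + 22.80 = 52.35.
-37.5 < -8.45 → outlier.
-27.3 < -8.45 → outlier.
54.9 > 52.35 → outlier.
All remaining values lie within [-8.45, 52.35].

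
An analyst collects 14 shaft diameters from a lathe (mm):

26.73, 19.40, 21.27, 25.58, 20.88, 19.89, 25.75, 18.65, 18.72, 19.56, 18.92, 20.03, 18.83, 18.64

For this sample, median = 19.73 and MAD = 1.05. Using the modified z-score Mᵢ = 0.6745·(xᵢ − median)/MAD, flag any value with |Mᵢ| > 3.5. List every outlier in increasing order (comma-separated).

|Mᵢ| > 3.5 ⇔ |xᵢ − 19.73| > 3.5·1.05/0.6745 = 5.45.
So outliers lie outside [14.28, 25.18].
25.58: M = 3.76 → outlier.
25.75: M = 3.87 → outlier.
26.73: M = 4.50 → outlier.

25.58, 25.75, 26.73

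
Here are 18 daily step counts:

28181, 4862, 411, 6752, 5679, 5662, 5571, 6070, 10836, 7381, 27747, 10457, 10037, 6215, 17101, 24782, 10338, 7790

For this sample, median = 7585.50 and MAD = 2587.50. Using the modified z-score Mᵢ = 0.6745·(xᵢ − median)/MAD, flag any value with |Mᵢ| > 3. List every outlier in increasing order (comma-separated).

|Mᵢ| > 3 ⇔ |xᵢ − 7585.50| > 3·2587.50/0.6745 = 11508.52.
So outliers lie outside [-3923.02, 19094.02].
24782: M = 4.48 → outlier.
27747: M = 5.26 → outlier.
28181: M = 5.37 → outlier.

24782, 27747, 28181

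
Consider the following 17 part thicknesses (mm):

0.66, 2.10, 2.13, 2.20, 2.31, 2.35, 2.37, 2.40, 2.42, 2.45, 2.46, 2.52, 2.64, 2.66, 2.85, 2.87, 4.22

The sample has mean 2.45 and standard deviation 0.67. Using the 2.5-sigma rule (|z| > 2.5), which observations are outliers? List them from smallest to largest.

0.66, 4.22

Cutoffs at x̄ ± 2.5s: 2.45 ± 2.5·0.67 = [0.775, 4.125].
0.66: z = -2.67, |z| > 2.5 → outlier.
4.22: z = 2.64, |z| > 2.5 → outlier.
Every other value lies within [0.775, 4.125].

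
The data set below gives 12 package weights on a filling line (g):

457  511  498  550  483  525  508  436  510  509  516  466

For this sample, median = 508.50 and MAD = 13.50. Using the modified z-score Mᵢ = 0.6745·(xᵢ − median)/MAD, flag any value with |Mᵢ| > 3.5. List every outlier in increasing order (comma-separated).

436

|Mᵢ| > 3.5 ⇔ |xᵢ − 508.50| > 3.5·13.50/0.6745 = 70.05.
So outliers lie outside [438.45, 578.55].
436: M = -3.62 → outlier.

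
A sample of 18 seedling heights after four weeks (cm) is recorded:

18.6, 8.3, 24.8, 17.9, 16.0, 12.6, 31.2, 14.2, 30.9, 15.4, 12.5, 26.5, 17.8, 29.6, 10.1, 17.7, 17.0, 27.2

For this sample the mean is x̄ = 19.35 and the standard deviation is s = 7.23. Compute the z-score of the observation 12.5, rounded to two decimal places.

z = (12.5 − 19.35) / 7.23 = -0.95.

-0.95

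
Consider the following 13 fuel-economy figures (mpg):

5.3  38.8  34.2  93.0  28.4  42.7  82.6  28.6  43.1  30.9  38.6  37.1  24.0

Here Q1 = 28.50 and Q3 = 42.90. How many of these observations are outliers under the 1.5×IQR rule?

3

IQR = 14.40; fences at 28.50 − 21.60 = 6.90 and 42.90 + 21.60 = 64.50.
Outside the cutoffs: 5.3, 82.6, 93.0.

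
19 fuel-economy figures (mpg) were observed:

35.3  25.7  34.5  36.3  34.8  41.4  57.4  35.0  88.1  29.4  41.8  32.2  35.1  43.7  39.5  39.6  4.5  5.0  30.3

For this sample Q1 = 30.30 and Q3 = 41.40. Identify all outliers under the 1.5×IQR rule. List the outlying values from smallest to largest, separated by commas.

4.5, 5.0, 88.1

IQR = Q3 − Q1 = 41.40 − 30.30 = 11.10.
Lower fence = Q1 − 1.5·IQR = 30.30 − 16.65 = 13.65.
Upper fence = Q3 + 1.5·IQR = 41.40 + 16.65 = 58.05.
4.5 < 13.65 → outlier.
5.0 < 13.65 → outlier.
88.1 > 58.05 → outlier.
All remaining values lie within [13.65, 58.05].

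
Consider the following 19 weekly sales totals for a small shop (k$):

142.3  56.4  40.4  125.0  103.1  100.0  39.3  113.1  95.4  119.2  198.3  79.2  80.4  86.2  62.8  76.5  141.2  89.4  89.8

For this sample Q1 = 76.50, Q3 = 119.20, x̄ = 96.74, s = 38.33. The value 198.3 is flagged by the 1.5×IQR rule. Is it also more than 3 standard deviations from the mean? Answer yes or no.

z = (198.3 − 96.74) / 38.33 = 2.65.
|z| = 2.65 ≤ 3.

no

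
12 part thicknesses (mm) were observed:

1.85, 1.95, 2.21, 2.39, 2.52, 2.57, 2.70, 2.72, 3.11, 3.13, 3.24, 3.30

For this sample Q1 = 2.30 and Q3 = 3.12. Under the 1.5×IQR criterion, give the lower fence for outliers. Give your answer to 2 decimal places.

1.07

IQR = Q3 − Q1 = 3.12 − 2.30 = 0.82.
Lower fence = Q1 − 1.5·IQR = 2.30 − 1.23 = 1.07.
Upper fence = Q3 + 1.5·IQR = 3.12 + 1.23 = 4.35.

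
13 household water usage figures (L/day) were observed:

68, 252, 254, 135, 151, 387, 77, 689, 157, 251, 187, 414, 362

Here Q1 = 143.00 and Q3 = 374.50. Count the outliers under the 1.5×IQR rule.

0

IQR = 231.50; fences at 143.00 − 347.25 = -204.25 and 374.50 + 347.25 = 721.75.
Every value lies within the cutoffs.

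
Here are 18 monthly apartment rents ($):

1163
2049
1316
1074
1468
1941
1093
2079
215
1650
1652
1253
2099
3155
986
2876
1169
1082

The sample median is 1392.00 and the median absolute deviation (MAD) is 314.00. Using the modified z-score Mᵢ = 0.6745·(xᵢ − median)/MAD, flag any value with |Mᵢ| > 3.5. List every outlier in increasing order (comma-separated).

|Mᵢ| > 3.5 ⇔ |xᵢ − 1392.00| > 3.5·314.00/0.6745 = 1629.36.
So outliers lie outside [-237.36, 3021.36].
3155: M = 3.79 → outlier.

3155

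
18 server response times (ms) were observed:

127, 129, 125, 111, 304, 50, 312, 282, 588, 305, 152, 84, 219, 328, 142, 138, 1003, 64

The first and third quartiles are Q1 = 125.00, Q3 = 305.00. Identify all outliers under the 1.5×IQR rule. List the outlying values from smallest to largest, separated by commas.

588, 1003

IQR = Q3 − Q1 = 305.00 − 125.00 = 180.00.
Lower fence = Q1 − 1.5·IQR = 125.00 − 270.00 = -145.00.
Upper fence = Q3 + 1.5·IQR = 305.00 + 270.00 = 575.00.
588 > 575.00 → outlier.
1003 > 575.00 → outlier.
All remaining values lie within [-145.00, 575.00].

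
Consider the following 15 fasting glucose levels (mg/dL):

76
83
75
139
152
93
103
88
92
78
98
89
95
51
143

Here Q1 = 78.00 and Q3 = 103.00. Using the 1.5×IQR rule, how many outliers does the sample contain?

2

IQR = 25.00; fences at 78.00 − 37.50 = 40.50 and 103.00 + 37.50 = 140.50.
Outside the cutoffs: 143, 152.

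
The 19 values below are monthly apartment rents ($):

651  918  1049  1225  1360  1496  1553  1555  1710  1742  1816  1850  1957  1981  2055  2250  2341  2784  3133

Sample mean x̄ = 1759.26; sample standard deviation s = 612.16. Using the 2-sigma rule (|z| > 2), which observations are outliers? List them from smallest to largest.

3133

Cutoffs at x̄ ± 2s: 1759.26 ± 2·612.16 = [534.94, 2983.58].
3133: z = 2.24, |z| > 2 → outlier.
Every other value lies within [534.94, 2983.58].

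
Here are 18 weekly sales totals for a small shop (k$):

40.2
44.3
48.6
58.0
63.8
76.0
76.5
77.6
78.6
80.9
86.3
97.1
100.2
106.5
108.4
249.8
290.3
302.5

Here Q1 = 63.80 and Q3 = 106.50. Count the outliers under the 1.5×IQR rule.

3

IQR = 42.70; fences at 63.80 − 64.05 = -0.25 and 106.50 + 64.05 = 170.55.
Outside the cutoffs: 249.8, 290.3, 302.5.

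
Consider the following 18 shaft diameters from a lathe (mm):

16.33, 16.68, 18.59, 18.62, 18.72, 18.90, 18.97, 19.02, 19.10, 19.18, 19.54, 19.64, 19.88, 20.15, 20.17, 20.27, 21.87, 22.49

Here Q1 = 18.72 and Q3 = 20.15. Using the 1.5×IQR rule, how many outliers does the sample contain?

2

IQR = 1.43; fences at 18.72 − 2.145 = 16.575 and 20.15 + 2.145 = 22.295.
Outside the cutoffs: 16.33, 22.49.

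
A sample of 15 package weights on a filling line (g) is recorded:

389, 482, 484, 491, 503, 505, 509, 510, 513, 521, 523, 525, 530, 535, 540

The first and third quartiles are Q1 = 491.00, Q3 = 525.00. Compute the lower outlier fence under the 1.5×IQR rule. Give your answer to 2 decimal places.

440.00

IQR = Q3 − Q1 = 525.00 − 491.00 = 34.00.
Lower fence = Q1 − 1.5·IQR = 491.00 − 51.00 = 440.00.
Upper fence = Q3 + 1.5·IQR = 525.00 + 51.00 = 576.00.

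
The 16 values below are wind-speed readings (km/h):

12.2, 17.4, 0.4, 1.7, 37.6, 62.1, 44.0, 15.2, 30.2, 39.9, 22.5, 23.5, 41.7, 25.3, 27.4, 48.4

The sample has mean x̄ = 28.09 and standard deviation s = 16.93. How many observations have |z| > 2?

1

Cutoffs: x̄ ± 2s = [-5.77, 61.95].
Outside the cutoffs: 62.1.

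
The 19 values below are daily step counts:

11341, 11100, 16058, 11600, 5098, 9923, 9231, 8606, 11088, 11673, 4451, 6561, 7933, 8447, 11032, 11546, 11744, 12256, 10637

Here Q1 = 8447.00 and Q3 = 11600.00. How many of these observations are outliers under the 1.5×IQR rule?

0

IQR = 3153.00; fences at 8447.00 − 4729.50 = 3717.50 and 11600.00 + 4729.50 = 16329.50.
Every value lies within the cutoffs.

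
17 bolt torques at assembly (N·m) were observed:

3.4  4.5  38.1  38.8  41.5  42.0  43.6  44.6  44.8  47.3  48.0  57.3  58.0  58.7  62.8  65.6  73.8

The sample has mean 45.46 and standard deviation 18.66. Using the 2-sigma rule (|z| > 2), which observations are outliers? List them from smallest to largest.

Cutoffs at x̄ ± 2s: 45.46 ± 2·18.66 = [8.14, 82.78].
3.4: z = -2.25, |z| > 2 → outlier.
4.5: z = -2.20, |z| > 2 → outlier.
Every other value lies within [8.14, 82.78].

3.4, 4.5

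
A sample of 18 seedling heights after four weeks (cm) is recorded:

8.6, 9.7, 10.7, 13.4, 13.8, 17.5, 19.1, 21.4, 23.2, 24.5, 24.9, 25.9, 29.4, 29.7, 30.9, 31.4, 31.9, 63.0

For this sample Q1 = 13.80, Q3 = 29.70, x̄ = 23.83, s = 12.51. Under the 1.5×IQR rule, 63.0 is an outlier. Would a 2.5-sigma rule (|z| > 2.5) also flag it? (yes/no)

yes

z = (63.0 − 23.83) / 12.51 = 3.13.
|z| = 3.13 > 2.5.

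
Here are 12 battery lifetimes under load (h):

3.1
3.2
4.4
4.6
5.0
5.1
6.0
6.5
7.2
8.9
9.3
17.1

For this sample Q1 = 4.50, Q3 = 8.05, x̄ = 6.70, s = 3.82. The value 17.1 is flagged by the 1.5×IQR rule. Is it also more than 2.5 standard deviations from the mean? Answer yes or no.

yes

z = (17.1 − 6.70) / 3.82 = 2.72.
|z| = 2.72 > 2.5.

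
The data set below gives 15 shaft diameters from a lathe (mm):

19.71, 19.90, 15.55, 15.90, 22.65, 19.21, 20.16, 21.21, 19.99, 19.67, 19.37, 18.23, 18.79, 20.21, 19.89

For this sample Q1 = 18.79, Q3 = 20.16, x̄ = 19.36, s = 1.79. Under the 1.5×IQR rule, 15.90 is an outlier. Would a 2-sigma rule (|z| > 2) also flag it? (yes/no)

no

z = (15.90 − 19.36) / 1.79 = -1.93.
|z| = 1.93 ≤ 2.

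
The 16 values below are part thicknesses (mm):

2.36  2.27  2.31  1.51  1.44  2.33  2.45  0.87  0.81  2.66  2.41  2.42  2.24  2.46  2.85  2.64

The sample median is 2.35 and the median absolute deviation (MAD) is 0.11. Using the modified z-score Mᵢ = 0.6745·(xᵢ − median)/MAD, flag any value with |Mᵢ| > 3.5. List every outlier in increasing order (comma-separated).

0.81, 0.87, 1.44, 1.51

|Mᵢ| > 3.5 ⇔ |xᵢ − 2.35| > 3.5·0.11/0.6745 = 0.57.
So outliers lie outside [1.78, 2.92].
0.81: M = -9.44 → outlier.
0.87: M = -9.08 → outlier.
1.44: M = -5.58 → outlier.
1.51: M = -5.15 → outlier.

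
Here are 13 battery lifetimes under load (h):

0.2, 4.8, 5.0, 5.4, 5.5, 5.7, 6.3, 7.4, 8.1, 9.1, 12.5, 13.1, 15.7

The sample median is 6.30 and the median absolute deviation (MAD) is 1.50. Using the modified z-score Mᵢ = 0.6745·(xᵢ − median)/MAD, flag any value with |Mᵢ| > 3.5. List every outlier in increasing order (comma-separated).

15.7

|Mᵢ| > 3.5 ⇔ |xᵢ − 6.30| > 3.5·1.50/0.6745 = 7.78.
So outliers lie outside [-1.48, 14.08].
15.7: M = 4.23 → outlier.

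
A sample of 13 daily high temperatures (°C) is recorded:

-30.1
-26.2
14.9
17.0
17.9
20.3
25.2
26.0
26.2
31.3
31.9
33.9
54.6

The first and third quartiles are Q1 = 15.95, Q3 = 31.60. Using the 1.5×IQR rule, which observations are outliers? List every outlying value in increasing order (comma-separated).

-30.1, -26.2

IQR = Q3 − Q1 = 31.60 − 15.95 = 15.65.
Lower fence = Q1 − 1.5·IQR = 15.95 − 23.475 = -7.525.
Upper fence = Q3 + 1.5·IQR = 31.60 + 23.475 = 55.075.
-30.1 < -7.525 → outlier.
-26.2 < -7.525 → outlier.
All remaining values lie within [-7.525, 55.075].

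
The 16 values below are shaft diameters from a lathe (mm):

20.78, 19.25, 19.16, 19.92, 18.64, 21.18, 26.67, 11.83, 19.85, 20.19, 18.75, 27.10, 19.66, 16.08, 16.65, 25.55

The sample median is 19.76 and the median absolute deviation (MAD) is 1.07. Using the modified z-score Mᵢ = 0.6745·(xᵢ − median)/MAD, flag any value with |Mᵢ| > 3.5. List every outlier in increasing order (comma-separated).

11.83, 25.55, 26.67, 27.10

|Mᵢ| > 3.5 ⇔ |xᵢ − 19.76| > 3.5·1.07/0.6745 = 5.55.
So outliers lie outside [14.21, 25.31].
11.83: M = -5.00 → outlier.
25.55: M = 3.65 → outlier.
26.67: M = 4.36 → outlier.
27.10: M = 4.63 → outlier.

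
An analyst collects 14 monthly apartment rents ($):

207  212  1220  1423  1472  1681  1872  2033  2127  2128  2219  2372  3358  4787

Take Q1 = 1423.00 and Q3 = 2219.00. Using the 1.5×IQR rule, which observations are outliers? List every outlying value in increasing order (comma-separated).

IQR = Q3 − Q1 = 2219.00 − 1423.00 = 796.00.
Lower fence = Q1 − 1.5·IQR = 1423.00 − 1194.00 = 229.00.
Upper fence = Q3 + 1.5·IQR = 2219.00 + 1194.00 = 3413.00.
207 < 229.00 → outlier.
212 < 229.00 → outlier.
4787 > 3413.00 → outlier.
All remaining values lie within [229.00, 3413.00].

207, 212, 4787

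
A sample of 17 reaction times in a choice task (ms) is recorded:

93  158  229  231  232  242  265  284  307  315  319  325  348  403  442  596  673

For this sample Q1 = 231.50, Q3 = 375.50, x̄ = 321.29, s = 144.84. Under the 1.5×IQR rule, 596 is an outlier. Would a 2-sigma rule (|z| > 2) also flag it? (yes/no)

z = (596 − 321.29) / 144.84 = 1.90.
|z| = 1.90 ≤ 2.

no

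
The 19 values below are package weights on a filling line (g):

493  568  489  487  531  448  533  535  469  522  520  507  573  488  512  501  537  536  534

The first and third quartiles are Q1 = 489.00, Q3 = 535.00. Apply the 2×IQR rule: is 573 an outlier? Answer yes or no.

IQR = Q3 − Q1 = 535.00 − 489.00 = 46.00.
Lower fence = Q1 − 2·IQR = 489.00 − 92.00 = 397.00.
Upper fence = Q3 + 2·IQR = 535.00 + 92.00 = 627.00.
573 lies within [397.00, 627.00].

no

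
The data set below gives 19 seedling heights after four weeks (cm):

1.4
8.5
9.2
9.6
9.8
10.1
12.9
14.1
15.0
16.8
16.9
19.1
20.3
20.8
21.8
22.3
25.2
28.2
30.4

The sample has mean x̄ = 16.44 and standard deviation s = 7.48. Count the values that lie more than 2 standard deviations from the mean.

1

Cutoffs: x̄ ± 2s = [1.48, 31.40].
Outside the cutoffs: 1.4.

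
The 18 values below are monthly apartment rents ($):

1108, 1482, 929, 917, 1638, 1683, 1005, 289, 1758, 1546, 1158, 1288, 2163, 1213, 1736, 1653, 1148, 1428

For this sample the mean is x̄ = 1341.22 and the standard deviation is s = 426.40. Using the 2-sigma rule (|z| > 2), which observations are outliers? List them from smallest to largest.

289

Cutoffs at x̄ ± 2s: 1341.22 ± 2·426.40 = [488.42, 2194.02].
289: z = -2.47, |z| > 2 → outlier.
Every other value lies within [488.42, 2194.02].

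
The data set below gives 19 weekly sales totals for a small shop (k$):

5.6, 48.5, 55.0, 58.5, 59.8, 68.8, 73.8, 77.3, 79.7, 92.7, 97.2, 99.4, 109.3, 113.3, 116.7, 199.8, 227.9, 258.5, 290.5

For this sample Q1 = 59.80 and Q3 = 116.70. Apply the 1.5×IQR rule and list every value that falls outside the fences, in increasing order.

IQR = Q3 − Q1 = 116.70 − 59.80 = 56.90.
Lower fence = Q1 − 1.5·IQR = 59.80 − 85.35 = -25.55.
Upper fence = Q3 + 1.5·IQR = 116.70 + 85.35 = 202.05.
227.9 > 202.05 → outlier.
258.5 > 202.05 → outlier.
290.5 > 202.05 → outlier.
All remaining values lie within [-25.55, 202.05].

227.9, 258.5, 290.5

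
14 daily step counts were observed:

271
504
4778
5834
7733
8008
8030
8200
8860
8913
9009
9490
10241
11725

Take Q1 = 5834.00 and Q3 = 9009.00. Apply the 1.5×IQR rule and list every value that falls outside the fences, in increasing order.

IQR = Q3 − Q1 = 9009.00 − 5834.00 = 3175.00.
Lower fence = Q1 − 1.5·IQR = 5834.00 − 4762.50 = 1071.50.
Upper fence = Q3 + 1.5·IQR = 9009.00 + 4762.50 = 13771.50.
271 < 1071.50 → outlier.
504 < 1071.50 → outlier.
All remaining values lie within [1071.50, 13771.50].

271, 504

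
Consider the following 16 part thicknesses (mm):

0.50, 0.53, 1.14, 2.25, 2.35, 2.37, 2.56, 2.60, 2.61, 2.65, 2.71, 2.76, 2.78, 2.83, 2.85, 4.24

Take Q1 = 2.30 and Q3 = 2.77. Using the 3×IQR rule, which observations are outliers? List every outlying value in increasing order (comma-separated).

0.50, 0.53, 4.24

IQR = Q3 − Q1 = 2.77 − 2.30 = 0.47.
Lower fence = Q1 − 3·IQR = 2.30 − 1.41 = 0.89.
Upper fence = Q3 + 3·IQR = 2.77 + 1.41 = 4.18.
0.50 < 0.89 → outlier.
0.53 < 0.89 → outlier.
4.24 > 4.18 → outlier.
All remaining values lie within [0.89, 4.18].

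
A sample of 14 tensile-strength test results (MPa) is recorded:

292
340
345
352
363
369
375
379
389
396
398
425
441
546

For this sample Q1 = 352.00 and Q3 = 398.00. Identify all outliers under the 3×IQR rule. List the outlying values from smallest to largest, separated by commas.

546

IQR = Q3 − Q1 = 398.00 − 352.00 = 46.00.
Lower fence = Q1 − 3·IQR = 352.00 − 138.00 = 214.00.
Upper fence = Q3 + 3·IQR = 398.00 + 138.00 = 536.00.
546 > 536.00 → outlier.
All remaining values lie within [214.00, 536.00].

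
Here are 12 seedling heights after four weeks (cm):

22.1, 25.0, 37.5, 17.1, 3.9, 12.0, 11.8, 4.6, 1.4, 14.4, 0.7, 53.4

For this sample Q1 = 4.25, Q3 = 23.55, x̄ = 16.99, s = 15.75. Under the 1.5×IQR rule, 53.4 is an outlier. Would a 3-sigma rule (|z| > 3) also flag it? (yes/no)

z = (53.4 − 16.99) / 15.75 = 2.31.
|z| = 2.31 ≤ 3.

no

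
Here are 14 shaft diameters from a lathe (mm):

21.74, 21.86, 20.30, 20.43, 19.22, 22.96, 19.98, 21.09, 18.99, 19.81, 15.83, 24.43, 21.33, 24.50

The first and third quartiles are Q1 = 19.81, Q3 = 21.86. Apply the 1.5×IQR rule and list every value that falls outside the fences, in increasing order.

15.83

IQR = Q3 − Q1 = 21.86 − 19.81 = 2.05.
Lower fence = Q1 − 1.5·IQR = 19.81 − 3.075 = 16.735.
Upper fence = Q3 + 1.5·IQR = 21.86 + 3.075 = 24.935.
15.83 < 16.735 → outlier.
All remaining values lie within [16.735, 24.935].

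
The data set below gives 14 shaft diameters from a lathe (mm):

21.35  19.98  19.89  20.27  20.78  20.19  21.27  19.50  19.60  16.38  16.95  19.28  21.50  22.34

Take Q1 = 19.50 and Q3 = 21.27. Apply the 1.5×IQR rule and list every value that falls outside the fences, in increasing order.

IQR = Q3 − Q1 = 21.27 − 19.50 = 1.77.
Lower fence = Q1 − 1.5·IQR = 19.50 − 2.655 = 16.845.
Upper fence = Q3 + 1.5·IQR = 21.27 + 2.655 = 23.925.
16.38 < 16.845 → outlier.
All remaining values lie within [16.845, 23.925].

16.38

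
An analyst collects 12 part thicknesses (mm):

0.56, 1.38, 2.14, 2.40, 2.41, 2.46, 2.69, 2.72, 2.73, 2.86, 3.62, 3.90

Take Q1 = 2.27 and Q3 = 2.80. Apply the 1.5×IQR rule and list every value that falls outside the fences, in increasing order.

0.56, 1.38, 3.62, 3.90

IQR = Q3 − Q1 = 2.80 − 2.27 = 0.53.
Lower fence = Q1 − 1.5·IQR = 2.27 − 0.795 = 1.475.
Upper fence = Q3 + 1.5·IQR = 2.80 + 0.795 = 3.595.
0.56 < 1.475 → outlier.
1.38 < 1.475 → outlier.
3.62 > 3.595 → outlier.
3.90 > 3.595 → outlier.
All remaining values lie within [1.475, 3.595].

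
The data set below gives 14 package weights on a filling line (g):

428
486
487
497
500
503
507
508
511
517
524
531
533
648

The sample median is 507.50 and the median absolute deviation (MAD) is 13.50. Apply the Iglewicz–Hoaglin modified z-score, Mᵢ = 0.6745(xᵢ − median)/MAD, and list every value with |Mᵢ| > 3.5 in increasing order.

|Mᵢ| > 3.5 ⇔ |xᵢ − 507.50| > 3.5·13.50/0.6745 = 70.05.
So outliers lie outside [437.45, 577.55].
428: M = -3.97 → outlier.
648: M = 7.02 → outlier.

428, 648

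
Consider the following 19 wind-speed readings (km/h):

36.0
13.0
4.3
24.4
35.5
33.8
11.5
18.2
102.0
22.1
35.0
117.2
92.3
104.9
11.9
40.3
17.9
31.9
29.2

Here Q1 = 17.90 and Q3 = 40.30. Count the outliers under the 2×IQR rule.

IQR = 22.40; fences at 17.90 − 44.80 = -26.90 and 40.30 + 44.80 = 85.10.
Outside the cutoffs: 92.3, 102.0, 104.9, 117.2.

4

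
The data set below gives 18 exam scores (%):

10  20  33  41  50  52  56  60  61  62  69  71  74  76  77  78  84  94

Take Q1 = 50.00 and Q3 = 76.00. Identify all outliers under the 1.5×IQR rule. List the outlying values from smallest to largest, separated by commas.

IQR = Q3 − Q1 = 76.00 − 50.00 = 26.00.
Lower fence = Q1 − 1.5·IQR = 50.00 − 39.00 = 11.00.
Upper fence = Q3 + 1.5·IQR = 76.00 + 39.00 = 115.00.
10 < 11.00 → outlier.
All remaining values lie within [11.00, 115.00].

10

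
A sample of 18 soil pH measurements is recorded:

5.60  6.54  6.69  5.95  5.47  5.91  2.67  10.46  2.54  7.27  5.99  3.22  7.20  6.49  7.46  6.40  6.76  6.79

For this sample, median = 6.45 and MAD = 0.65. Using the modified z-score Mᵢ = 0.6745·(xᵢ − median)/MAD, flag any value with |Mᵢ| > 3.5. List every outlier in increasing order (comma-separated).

|Mᵢ| > 3.5 ⇔ |xᵢ − 6.45| > 3.5·0.65/0.6745 = 3.37.
So outliers lie outside [3.08, 9.82].
2.54: M = -4.06 → outlier.
2.67: M = -3.92 → outlier.
10.46: M = 4.16 → outlier.

2.54, 2.67, 10.46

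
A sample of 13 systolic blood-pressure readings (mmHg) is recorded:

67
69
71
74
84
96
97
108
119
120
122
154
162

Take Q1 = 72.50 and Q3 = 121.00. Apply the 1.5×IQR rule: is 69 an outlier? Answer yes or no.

IQR = Q3 − Q1 = 121.00 − 72.50 = 48.50.
Lower fence = Q1 − 1.5·IQR = 72.50 − 72.75 = -0.25.
Upper fence = Q3 + 1.5·IQR = 121.00 + 72.75 = 193.75.
69 lies within [-0.25, 193.75].

no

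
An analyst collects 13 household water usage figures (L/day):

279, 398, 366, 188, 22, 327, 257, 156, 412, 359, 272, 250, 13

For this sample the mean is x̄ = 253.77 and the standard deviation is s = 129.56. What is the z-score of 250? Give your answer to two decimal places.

z = (250 − 253.77) / 129.56 = -0.03.

-0.03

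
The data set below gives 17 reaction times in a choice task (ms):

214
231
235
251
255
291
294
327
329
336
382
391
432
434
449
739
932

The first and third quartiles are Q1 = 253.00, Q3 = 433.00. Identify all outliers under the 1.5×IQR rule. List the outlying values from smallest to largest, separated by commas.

739, 932

IQR = Q3 − Q1 = 433.00 − 253.00 = 180.00.
Lower fence = Q1 − 1.5·IQR = 253.00 − 270.00 = -17.00.
Upper fence = Q3 + 1.5·IQR = 433.00 + 270.00 = 703.00.
739 > 703.00 → outlier.
932 > 703.00 → outlier.
All remaining values lie within [-17.00, 703.00].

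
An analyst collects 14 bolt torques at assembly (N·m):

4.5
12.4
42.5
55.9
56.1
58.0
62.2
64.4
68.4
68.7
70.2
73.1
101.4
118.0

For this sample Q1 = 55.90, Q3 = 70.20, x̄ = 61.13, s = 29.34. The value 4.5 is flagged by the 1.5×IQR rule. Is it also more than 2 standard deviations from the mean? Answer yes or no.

z = (4.5 − 61.13) / 29.34 = -1.93.
|z| = 1.93 ≤ 2.

no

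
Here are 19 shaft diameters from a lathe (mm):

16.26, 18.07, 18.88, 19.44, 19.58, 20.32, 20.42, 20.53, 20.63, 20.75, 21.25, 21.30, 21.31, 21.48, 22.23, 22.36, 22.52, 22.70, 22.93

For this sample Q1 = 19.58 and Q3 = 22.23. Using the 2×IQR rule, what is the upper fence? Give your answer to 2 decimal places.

IQR = Q3 − Q1 = 22.23 − 19.58 = 2.65.
Lower fence = Q1 − 2·IQR = 19.58 − 5.30 = 14.28.
Upper fence = Q3 + 2·IQR = 22.23 + 5.30 = 27.53.

27.53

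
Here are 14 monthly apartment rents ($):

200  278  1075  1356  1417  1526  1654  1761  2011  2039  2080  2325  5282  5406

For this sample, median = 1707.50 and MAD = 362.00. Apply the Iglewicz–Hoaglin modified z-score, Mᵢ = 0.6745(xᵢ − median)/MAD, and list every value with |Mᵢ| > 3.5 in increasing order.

|Mᵢ| > 3.5 ⇔ |xᵢ − 1707.50| > 3.5·362.00/0.6745 = 1878.43.
So outliers lie outside [-170.93, 3585.93].
5282: M = 6.66 → outlier.
5406: M = 6.89 → outlier.

5282, 5406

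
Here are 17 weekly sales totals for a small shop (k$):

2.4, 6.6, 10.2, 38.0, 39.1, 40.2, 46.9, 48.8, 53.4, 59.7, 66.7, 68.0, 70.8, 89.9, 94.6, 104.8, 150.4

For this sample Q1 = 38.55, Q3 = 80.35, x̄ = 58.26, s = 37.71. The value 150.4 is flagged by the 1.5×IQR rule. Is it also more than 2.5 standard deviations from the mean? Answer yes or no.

no

z = (150.4 − 58.26) / 37.71 = 2.44.
|z| = 2.44 ≤ 2.5.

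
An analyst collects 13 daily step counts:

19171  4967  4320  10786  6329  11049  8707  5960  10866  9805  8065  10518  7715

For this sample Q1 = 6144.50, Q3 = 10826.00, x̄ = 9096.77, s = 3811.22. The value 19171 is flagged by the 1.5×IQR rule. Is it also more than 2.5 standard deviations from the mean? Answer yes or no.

yes

z = (19171 − 9096.77) / 3811.22 = 2.64.
|z| = 2.64 > 2.5.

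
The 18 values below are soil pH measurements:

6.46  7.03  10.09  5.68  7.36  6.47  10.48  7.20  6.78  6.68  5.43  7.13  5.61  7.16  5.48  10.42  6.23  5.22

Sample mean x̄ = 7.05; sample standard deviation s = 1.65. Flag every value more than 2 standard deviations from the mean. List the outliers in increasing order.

Cutoffs at x̄ ± 2s: 7.05 ± 2·1.65 = [3.75, 10.35].
10.42: z = 2.04, |z| > 2 → outlier.
10.48: z = 2.08, |z| > 2 → outlier.
Every other value lies within [3.75, 10.35].

10.42, 10.48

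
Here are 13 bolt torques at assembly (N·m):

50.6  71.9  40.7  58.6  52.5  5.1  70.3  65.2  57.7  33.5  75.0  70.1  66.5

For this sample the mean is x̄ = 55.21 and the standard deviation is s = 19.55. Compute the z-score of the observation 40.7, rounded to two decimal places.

-0.74

z = (40.7 − 55.21) / 19.55 = -0.74.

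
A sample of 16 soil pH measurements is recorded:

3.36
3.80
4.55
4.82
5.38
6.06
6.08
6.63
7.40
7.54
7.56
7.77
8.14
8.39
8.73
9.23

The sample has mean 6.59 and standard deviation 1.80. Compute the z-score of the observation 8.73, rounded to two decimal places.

1.19

z = (8.73 − 6.59) / 1.80 = 1.19.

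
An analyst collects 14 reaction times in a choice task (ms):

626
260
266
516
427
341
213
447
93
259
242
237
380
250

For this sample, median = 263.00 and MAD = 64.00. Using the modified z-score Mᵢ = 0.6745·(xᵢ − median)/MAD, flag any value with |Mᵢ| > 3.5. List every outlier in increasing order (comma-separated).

626

|Mᵢ| > 3.5 ⇔ |xᵢ − 263.00| > 3.5·64.00/0.6745 = 332.10.
So outliers lie outside [-69.10, 595.10].
626: M = 3.83 → outlier.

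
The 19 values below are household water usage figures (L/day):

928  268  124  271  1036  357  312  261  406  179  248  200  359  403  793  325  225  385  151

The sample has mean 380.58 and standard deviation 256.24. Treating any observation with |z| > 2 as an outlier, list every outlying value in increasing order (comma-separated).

Cutoffs at x̄ ± 2s: 380.58 ± 2·256.24 = [-131.90, 893.06].
928: z = 2.14, |z| > 2 → outlier.
1036: z = 2.56, |z| > 2 → outlier.
Every other value lies within [-131.90, 893.06].

928, 1036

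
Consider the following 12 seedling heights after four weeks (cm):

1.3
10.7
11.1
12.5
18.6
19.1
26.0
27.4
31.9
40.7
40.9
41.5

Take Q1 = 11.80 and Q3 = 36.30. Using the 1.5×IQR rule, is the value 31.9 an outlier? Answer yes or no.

no

IQR = Q3 − Q1 = 36.30 − 11.80 = 24.50.
Lower fence = Q1 − 1.5·IQR = 11.80 − 36.75 = -24.95.
Upper fence = Q3 + 1.5·IQR = 36.30 + 36.75 = 73.05.
31.9 lies within [-24.95, 73.05].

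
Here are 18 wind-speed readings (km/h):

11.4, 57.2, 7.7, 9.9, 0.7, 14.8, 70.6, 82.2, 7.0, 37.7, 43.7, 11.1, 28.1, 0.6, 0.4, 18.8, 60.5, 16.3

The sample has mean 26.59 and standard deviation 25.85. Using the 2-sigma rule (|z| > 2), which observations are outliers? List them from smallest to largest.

Cutoffs at x̄ ± 2s: 26.59 ± 2·25.85 = [-25.11, 78.29].
82.2: z = 2.15, |z| > 2 → outlier.
Every other value lies within [-25.11, 78.29].

82.2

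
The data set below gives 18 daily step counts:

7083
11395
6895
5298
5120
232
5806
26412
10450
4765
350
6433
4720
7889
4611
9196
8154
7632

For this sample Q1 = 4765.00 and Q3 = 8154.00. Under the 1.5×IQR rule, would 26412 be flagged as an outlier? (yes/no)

yes

IQR = Q3 − Q1 = 8154.00 − 4765.00 = 3389.00.
Lower fence = Q1 − 1.5·IQR = 4765.00 − 5083.50 = -318.50.
Upper fence = Q3 + 1.5·IQR = 8154.00 + 5083.50 = 13237.50.
26412 lies above the upper fence.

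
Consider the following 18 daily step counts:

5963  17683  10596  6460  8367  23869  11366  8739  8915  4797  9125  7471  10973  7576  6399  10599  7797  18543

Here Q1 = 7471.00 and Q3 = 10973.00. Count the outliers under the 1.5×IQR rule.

IQR = 3502.00; fences at 7471.00 − 5253.00 = 2218.00 and 10973.00 + 5253.00 = 16226.00.
Outside the cutoffs: 17683, 18543, 23869.

3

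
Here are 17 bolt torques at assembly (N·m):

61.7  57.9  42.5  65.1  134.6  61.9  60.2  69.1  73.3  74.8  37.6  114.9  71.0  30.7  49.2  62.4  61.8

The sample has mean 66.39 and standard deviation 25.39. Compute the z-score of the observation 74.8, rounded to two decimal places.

0.33

z = (74.8 − 66.39) / 25.39 = 0.33.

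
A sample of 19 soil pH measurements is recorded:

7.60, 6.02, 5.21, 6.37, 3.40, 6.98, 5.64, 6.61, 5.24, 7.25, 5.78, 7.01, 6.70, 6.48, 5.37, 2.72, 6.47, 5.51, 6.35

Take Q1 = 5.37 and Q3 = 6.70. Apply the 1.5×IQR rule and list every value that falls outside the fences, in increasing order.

IQR = Q3 − Q1 = 6.70 − 5.37 = 1.33.
Lower fence = Q1 − 1.5·IQR = 5.37 − 1.995 = 3.375.
Upper fence = Q3 + 1.5·IQR = 6.70 + 1.995 = 8.695.
2.72 < 3.375 → outlier.
All remaining values lie within [3.375, 8.695].

2.72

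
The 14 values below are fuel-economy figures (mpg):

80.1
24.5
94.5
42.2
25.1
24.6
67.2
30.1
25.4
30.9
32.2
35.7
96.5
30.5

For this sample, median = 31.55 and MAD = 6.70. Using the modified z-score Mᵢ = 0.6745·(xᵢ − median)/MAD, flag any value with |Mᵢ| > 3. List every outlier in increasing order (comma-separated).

67.2, 80.1, 94.5, 96.5

|Mᵢ| > 3 ⇔ |xᵢ − 31.55| > 3·6.70/0.6745 = 29.80.
So outliers lie outside [1.75, 61.35].
67.2: M = 3.59 → outlier.
80.1: M = 4.89 → outlier.
94.5: M = 6.34 → outlier.
96.5: M = 6.54 → outlier.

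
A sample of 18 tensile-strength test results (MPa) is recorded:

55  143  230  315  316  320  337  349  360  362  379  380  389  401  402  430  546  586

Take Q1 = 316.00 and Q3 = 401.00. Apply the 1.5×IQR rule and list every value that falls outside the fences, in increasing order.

IQR = Q3 − Q1 = 401.00 − 316.00 = 85.00.
Lower fence = Q1 − 1.5·IQR = 316.00 − 127.50 = 188.50.
Upper fence = Q3 + 1.5·IQR = 401.00 + 127.50 = 528.50.
55 < 188.50 → outlier.
143 < 188.50 → outlier.
546 > 528.50 → outlier.
586 > 528.50 → outlier.
All remaining values lie within [188.50, 528.50].

55, 143, 546, 586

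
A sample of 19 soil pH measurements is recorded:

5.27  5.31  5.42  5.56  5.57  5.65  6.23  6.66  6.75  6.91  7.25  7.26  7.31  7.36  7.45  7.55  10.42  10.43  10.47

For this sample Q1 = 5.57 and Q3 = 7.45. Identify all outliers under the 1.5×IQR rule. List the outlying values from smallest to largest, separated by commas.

IQR = Q3 − Q1 = 7.45 − 5.57 = 1.88.
Lower fence = Q1 − 1.5·IQR = 5.57 − 2.82 = 2.75.
Upper fence = Q3 + 1.5·IQR = 7.45 + 2.82 = 10.27.
10.42 > 10.27 → outlier.
10.43 > 10.27 → outlier.
10.47 > 10.27 → outlier.
All remaining values lie within [2.75, 10.27].

10.42, 10.43, 10.47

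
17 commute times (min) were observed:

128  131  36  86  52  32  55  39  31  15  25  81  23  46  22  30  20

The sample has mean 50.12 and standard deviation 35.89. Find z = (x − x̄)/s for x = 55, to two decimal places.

z = (55 − 50.12) / 35.89 = 0.14.

0.14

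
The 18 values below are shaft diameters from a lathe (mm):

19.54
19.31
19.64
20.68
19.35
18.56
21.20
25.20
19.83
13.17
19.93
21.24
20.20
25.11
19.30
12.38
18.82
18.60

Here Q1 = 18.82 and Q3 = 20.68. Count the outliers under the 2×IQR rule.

IQR = 1.86; fences at 18.82 − 3.72 = 15.10 and 20.68 + 3.72 = 24.40.
Outside the cutoffs: 12.38, 13.17, 25.11, 25.20.

4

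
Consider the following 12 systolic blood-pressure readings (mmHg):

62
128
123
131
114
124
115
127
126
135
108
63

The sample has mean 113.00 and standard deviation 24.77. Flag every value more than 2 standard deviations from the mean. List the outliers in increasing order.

62, 63

Cutoffs at x̄ ± 2s: 113.00 ± 2·24.77 = [63.46, 162.54].
62: z = -2.06, |z| > 2 → outlier.
63: z = -2.02, |z| > 2 → outlier.
Every other value lies within [63.46, 162.54].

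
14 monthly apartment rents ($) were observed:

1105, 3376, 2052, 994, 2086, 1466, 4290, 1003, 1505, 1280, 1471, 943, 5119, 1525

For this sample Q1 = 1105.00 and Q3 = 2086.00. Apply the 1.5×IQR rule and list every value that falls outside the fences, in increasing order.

4290, 5119

IQR = Q3 − Q1 = 2086.00 − 1105.00 = 981.00.
Lower fence = Q1 − 1.5·IQR = 1105.00 − 1471.50 = -366.50.
Upper fence = Q3 + 1.5·IQR = 2086.00 + 1471.50 = 3557.50.
4290 > 3557.50 → outlier.
5119 > 3557.50 → outlier.
All remaining values lie within [-366.50, 3557.50].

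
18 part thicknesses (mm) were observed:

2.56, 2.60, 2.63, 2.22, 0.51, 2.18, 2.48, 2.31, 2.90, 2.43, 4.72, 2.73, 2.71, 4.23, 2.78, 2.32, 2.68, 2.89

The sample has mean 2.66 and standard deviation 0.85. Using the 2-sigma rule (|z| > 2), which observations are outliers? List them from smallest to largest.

Cutoffs at x̄ ± 2s: 2.66 ± 2·0.85 = [0.96, 4.36].
0.51: z = -2.53, |z| > 2 → outlier.
4.72: z = 2.42, |z| > 2 → outlier.
Every other value lies within [0.96, 4.36].

0.51, 4.72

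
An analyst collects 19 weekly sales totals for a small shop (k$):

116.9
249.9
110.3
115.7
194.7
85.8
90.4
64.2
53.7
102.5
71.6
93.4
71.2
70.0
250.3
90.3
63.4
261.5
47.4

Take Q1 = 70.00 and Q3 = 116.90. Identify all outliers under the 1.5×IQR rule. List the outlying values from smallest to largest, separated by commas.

194.7, 249.9, 250.3, 261.5

IQR = Q3 − Q1 = 116.90 − 70.00 = 46.90.
Lower fence = Q1 − 1.5·IQR = 70.00 − 70.35 = -0.35.
Upper fence = Q3 + 1.5·IQR = 116.90 + 70.35 = 187.25.
194.7 > 187.25 → outlier.
249.9 > 187.25 → outlier.
250.3 > 187.25 → outlier.
261.5 > 187.25 → outlier.
All remaining values lie within [-0.35, 187.25].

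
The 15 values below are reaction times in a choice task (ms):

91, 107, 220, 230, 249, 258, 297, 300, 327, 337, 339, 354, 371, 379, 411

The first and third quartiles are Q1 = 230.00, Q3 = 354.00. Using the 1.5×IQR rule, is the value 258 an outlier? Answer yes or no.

no

IQR = Q3 − Q1 = 354.00 − 230.00 = 124.00.
Lower fence = Q1 − 1.5·IQR = 230.00 − 186.00 = 44.00.
Upper fence = Q3 + 1.5·IQR = 354.00 + 186.00 = 540.00.
258 lies within [44.00, 540.00].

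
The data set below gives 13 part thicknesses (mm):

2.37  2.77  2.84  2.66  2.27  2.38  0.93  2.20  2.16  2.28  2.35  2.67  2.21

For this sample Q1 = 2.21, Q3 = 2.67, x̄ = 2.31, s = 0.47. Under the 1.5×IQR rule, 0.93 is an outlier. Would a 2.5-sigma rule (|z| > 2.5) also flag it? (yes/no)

yes

z = (0.93 − 2.31) / 0.47 = -2.94.
|z| = 2.94 > 2.5.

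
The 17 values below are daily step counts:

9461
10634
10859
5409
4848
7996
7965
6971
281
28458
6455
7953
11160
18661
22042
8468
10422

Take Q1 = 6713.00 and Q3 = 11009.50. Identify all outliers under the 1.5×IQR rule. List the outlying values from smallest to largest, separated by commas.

18661, 22042, 28458

IQR = Q3 − Q1 = 11009.50 − 6713.00 = 4296.50.
Lower fence = Q1 − 1.5·IQR = 6713.00 − 6444.75 = 268.25.
Upper fence = Q3 + 1.5·IQR = 11009.50 + 6444.75 = 17454.25.
18661 > 17454.25 → outlier.
22042 > 17454.25 → outlier.
28458 > 17454.25 → outlier.
All remaining values lie within [268.25, 17454.25].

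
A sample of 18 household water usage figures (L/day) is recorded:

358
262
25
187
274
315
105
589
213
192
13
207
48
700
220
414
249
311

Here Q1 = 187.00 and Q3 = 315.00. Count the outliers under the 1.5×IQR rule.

IQR = 128.00; fences at 187.00 − 192.00 = -5.00 and 315.00 + 192.00 = 507.00.
Outside the cutoffs: 589, 700.

2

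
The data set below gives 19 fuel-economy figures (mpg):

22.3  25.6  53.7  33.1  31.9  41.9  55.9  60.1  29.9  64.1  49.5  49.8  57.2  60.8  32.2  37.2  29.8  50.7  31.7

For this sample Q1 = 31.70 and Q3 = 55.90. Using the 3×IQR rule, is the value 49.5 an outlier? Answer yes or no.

no

IQR = Q3 − Q1 = 55.90 − 31.70 = 24.20.
Lower fence = Q1 − 3·IQR = 31.70 − 72.60 = -40.90.
Upper fence = Q3 + 3·IQR = 55.90 + 72.60 = 128.50.
49.5 lies within [-40.90, 128.50].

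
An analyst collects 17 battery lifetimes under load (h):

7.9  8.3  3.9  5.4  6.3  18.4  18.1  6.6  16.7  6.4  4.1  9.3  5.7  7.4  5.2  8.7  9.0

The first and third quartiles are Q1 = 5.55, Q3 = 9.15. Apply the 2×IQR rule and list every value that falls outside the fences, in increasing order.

16.7, 18.1, 18.4

IQR = Q3 − Q1 = 9.15 − 5.55 = 3.60.
Lower fence = Q1 − 2·IQR = 5.55 − 7.20 = -1.65.
Upper fence = Q3 + 2·IQR = 9.15 + 7.20 = 16.35.
16.7 > 16.35 → outlier.
18.1 > 16.35 → outlier.
18.4 > 16.35 → outlier.
All remaining values lie within [-1.65, 16.35].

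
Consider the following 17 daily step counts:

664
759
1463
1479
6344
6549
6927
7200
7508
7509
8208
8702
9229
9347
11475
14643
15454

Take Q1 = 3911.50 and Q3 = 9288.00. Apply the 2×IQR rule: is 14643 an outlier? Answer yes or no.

IQR = Q3 − Q1 = 9288.00 − 3911.50 = 5376.50.
Lower fence = Q1 − 2·IQR = 3911.50 − 10753.00 = -6841.50.
Upper fence = Q3 + 2·IQR = 9288.00 + 10753.00 = 20041.00.
14643 lies within [-6841.50, 20041.00].

no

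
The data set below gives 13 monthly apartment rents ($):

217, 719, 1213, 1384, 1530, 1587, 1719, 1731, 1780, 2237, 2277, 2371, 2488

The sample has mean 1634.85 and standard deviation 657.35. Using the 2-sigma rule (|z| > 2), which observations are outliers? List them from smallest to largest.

217

Cutoffs at x̄ ± 2s: 1634.85 ± 2·657.35 = [320.15, 2949.55].
217: z = -2.16, |z| > 2 → outlier.
Every other value lies within [320.15, 2949.55].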